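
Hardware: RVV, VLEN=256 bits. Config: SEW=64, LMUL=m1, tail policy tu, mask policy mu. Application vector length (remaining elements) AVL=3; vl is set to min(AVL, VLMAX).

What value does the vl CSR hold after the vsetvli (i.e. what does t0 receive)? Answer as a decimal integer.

vl = 3

VLMAX = (256 × 1) / 64 = 4 lanes
AVL=3 ≤ VLMAX=4, so vl = 3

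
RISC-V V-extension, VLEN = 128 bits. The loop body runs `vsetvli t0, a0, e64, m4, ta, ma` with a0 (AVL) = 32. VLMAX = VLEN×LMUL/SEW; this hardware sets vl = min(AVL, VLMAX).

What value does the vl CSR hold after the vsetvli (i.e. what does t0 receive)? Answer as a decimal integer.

vl = 8

lanes per group: 128·4/64 = 8
vl = min(AVL, VLMAX) = min(32, 8) = 8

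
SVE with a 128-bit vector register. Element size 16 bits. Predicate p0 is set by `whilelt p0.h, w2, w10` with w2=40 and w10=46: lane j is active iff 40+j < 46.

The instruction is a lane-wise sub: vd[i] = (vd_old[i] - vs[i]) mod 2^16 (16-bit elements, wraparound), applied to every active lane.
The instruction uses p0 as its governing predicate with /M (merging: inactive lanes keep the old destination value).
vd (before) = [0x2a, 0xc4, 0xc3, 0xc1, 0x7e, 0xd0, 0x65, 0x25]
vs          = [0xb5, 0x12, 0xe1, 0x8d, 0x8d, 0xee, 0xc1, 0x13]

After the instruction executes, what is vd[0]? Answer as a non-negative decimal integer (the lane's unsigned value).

register lanes = 128/16 = 8
whilelt: lane j active iff 40+j < 46 → j < 6 → 6 active
lane  0: sub(0x2a,0xb5) ⇒ 0xff75
lane  1: sub(0xc4,0x12) ⇒ 0xb2
lane  2: sub(0xc3,0xe1) ⇒ 0xffe2
lane  3: sub(0xc1,0x8d) ⇒ 0x34
lane  4: sub(0x7e,0x8d) ⇒ 0xfff1
lane  5: sub(0xd0,0xee) ⇒ 0xffe2
lane  6: tail/keep ⇒ 0x65
lane  7: tail/keep ⇒ 0x25

vd[0] = 65397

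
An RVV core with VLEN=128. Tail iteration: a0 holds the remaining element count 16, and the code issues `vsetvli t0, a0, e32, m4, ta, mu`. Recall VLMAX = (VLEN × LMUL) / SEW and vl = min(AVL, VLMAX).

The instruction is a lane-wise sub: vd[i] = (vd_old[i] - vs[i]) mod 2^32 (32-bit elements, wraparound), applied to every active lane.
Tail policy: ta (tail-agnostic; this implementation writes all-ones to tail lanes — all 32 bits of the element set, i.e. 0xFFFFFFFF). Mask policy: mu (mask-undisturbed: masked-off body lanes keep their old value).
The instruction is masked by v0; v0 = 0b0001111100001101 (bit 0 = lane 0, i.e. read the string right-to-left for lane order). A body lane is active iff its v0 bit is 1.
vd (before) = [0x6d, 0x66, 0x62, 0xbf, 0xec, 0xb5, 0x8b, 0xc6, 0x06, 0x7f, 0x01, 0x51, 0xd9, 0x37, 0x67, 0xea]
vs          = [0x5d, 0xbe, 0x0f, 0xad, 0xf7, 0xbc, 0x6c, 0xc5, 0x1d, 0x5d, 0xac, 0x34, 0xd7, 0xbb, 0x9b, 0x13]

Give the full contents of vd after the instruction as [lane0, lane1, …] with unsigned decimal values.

VLMAX = VLEN×LMUL/SEW = 128×4/32 = 16
vl ← min(16, 16) = 16
lane  0: sub(0x6d,0x5d) ⇒ 0x10
lane  1: mask-off/keep ⇒ 0x66
lane  2: sub(0x62,0x0f) ⇒ 0x53
lane  3: sub(0xbf,0xad) ⇒ 0x12
lane  4: mask-off/keep ⇒ 0xec
lane  5: mask-off/keep ⇒ 0xb5
lane  6: mask-off/keep ⇒ 0x8b
lane  7: mask-off/keep ⇒ 0xc6
lane  8: sub(0x06,0x1d) ⇒ 0xffffffe9
lane  9: sub(0x7f,0x5d) ⇒ 0x22
lane 10: sub(0x01,0xac) ⇒ 0xffffff55
lane 11: sub(0x51,0x34) ⇒ 0x1d
lane 12: sub(0xd9,0xd7) ⇒ 0x02
lane 13: mask-off/keep ⇒ 0x37
lane 14: mask-off/keep ⇒ 0x67
lane 15: mask-off/keep ⇒ 0xea

vd = [16, 102, 83, 18, 236, 181, 139, 198, 4294967273, 34, 4294967125, 29, 2, 55, 103, 234]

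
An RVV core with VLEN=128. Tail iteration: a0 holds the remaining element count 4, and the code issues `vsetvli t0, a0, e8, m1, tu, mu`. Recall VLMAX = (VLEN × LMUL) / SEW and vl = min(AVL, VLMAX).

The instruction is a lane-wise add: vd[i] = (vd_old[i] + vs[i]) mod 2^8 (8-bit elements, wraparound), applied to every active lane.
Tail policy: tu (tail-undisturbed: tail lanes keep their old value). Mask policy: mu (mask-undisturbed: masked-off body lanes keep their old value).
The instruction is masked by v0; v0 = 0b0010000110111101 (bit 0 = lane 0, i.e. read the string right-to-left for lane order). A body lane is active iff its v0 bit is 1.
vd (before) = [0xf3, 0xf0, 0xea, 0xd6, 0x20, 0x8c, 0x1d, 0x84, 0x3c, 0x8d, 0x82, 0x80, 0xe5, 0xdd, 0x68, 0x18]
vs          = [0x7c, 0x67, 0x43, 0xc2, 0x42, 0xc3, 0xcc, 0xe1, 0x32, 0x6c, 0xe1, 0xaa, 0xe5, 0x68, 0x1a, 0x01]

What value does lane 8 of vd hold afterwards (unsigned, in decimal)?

VLMAX = VLEN×LMUL/SEW = 128×1/8 = 16
AVL=4 ≤ VLMAX=16, so vl = 4
  i=0: add(0xf3,0x7c) → 111
  i=1: mask-off/keep → 240
  i=2: add(0xea,0x43) → 45
  i=3: add(0xd6,0xc2) → 152
  i=4: tail/keep → 32
  i=5: tail/keep → 140
  i=6: tail/keep → 29
  i=7: tail/keep → 132
  i=8: tail/keep → 60
  i=9: tail/keep → 141
  i=10: tail/keep → 130
  i=11: tail/keep → 128
  i=12: tail/keep → 229
  i=13: tail/keep → 221
  i=14: tail/keep → 104
  i=15: tail/keep → 24

vd[8] = 60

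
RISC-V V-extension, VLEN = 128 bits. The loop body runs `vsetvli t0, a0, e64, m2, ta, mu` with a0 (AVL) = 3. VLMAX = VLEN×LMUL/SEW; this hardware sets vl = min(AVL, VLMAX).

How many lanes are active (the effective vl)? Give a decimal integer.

vl = 3

VLMAX = VLEN×LMUL/SEW = 128×2/64 = 4
AVL=3 ≤ VLMAX=4, so vl = 3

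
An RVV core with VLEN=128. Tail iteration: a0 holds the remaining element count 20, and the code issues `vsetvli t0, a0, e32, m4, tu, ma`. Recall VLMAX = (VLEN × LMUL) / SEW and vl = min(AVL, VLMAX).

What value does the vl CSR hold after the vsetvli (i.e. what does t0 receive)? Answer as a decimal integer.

vl = 16

VLMAX = VLEN×LMUL/SEW = 128×4/32 = 16
vl ← min(20, 16) = 16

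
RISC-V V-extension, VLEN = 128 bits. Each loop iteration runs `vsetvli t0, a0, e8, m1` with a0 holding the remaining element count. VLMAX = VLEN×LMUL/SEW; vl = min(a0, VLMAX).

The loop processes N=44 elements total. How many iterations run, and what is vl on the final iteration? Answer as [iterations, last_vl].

lanes per group: 128·1/8 = 16
N=44: ⌈44/16⌉ = 3 iters; last vl = 44 − 2×16 = 12

[iterations, last_vl] = [3, 12]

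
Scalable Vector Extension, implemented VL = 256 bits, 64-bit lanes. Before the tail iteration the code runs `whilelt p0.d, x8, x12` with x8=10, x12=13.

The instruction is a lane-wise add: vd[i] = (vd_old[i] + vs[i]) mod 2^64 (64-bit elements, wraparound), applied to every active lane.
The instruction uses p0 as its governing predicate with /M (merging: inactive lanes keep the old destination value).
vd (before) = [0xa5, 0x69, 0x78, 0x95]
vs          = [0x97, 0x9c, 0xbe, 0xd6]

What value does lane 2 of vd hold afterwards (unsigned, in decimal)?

256-bit reg / 64-bit elem → 4 lanes
p0[j] = (10+j < 13); true for j=0..2 → 3 lanes set
[0] add(0xa5,0x97) = 0x13c
[1] add(0x69,0x9c) = 0x105
[2] add(0x78,0xbe) = 0x136
[3] tail/keep = 0x95

vd[2] = 310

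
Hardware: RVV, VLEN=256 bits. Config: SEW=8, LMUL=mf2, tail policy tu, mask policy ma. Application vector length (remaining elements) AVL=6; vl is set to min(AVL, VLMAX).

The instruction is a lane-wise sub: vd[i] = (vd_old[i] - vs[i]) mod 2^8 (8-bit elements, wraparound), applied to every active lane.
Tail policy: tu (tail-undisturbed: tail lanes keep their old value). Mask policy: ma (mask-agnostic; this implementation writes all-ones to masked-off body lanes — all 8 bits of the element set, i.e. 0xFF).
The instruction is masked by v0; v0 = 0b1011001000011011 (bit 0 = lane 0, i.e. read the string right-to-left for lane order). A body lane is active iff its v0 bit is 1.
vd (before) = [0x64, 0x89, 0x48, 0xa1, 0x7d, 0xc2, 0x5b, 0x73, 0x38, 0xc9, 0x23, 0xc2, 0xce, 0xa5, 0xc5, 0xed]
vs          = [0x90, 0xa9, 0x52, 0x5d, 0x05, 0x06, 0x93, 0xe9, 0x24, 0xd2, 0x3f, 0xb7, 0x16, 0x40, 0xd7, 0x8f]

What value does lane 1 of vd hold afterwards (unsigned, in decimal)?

VLMAX = VLEN×LMUL/SEW = 256×1/2/8 = 16
vl ← min(6, 16) = 6
vd[0] sub(0x64,0x90) -> 0xd4
vd[1] sub(0x89,0xa9) -> 0xe0
vd[2] mask-off/ones -> 0xff
vd[3] sub(0xa1,0x5d) -> 0x44
vd[4] sub(0x7d,0x05) -> 0x78
vd[5] mask-off/ones -> 0xff
vd[6] tail/keep -> 0x5b
vd[7] tail/keep -> 0x73
vd[8] tail/keep -> 0x38
vd[9] tail/keep -> 0xc9
vd[10] tail/keep -> 0x23
vd[11] tail/keep -> 0xc2
vd[12] tail/keep -> 0xce
vd[13] tail/keep -> 0xa5
vd[14] tail/keep -> 0xc5
vd[15] tail/keep -> 0xed

vd[1] = 224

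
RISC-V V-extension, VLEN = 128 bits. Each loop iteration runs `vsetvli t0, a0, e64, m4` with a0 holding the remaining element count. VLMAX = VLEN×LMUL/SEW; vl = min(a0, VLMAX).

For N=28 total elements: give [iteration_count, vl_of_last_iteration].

[iterations, last_vl] = [4, 4]

lanes per group: 128·4/64 = 8
28 elements at 8/iter → 4 passes, remainder 4 on the last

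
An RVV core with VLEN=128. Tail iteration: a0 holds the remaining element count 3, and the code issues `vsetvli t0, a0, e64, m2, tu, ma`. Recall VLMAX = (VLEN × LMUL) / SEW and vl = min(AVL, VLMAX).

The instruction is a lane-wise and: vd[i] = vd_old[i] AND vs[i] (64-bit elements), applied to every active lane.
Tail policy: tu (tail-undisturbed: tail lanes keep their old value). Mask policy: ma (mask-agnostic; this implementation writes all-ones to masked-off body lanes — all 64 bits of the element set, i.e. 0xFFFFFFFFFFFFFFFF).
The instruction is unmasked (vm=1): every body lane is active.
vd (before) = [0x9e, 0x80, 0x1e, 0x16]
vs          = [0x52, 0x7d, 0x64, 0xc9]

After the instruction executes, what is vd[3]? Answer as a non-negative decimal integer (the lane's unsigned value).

lanes per group: 128·2/64 = 4
vl ← min(3, 4) = 3
vd[0] and(0x9e,0x52) -> 0x12
vd[1] and(0x80,0x7d) -> 0x00
vd[2] and(0x1e,0x64) -> 0x04
vd[3] tail/keep -> 0x16

vd[3] = 22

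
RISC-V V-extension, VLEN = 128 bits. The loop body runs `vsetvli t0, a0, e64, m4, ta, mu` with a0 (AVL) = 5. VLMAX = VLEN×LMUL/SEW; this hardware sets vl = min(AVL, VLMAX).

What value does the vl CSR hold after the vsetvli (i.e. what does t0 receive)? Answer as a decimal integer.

vl = 5

VLMAX = (128 × 4) / 64 = 8 lanes
vl = min(AVL, VLMAX) = min(5, 8) = 5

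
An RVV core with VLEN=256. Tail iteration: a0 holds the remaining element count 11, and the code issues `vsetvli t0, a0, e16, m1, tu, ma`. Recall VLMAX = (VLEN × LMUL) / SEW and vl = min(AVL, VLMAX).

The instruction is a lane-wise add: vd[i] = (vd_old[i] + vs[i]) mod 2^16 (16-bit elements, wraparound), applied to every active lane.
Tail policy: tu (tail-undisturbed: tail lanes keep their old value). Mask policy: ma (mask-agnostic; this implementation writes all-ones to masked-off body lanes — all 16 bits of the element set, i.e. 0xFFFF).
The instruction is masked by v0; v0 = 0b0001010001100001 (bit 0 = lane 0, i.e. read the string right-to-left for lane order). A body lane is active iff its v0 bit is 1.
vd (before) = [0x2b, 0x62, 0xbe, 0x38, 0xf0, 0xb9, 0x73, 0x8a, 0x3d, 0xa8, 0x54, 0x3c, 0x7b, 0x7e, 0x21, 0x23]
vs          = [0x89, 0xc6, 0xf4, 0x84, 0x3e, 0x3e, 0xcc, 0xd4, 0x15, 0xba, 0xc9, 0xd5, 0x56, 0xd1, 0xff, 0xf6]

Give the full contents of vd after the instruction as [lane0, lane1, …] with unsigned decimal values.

vd = [180, 65535, 65535, 65535, 65535, 247, 319, 65535, 65535, 65535, 285, 60, 123, 126, 33, 35]

VLMAX = (256 × 1) / 16 = 16 lanes
AVL=11 ≤ VLMAX=16, so vl = 11
vd[0] add(0x2b,0x89) -> 0xb4
vd[1] mask-off/ones -> 0xffff
vd[2] mask-off/ones -> 0xffff
vd[3] mask-off/ones -> 0xffff
vd[4] mask-off/ones -> 0xffff
vd[5] add(0xb9,0x3e) -> 0xf7
vd[6] add(0x73,0xcc) -> 0x13f
vd[7] mask-off/ones -> 0xffff
vd[8] mask-off/ones -> 0xffff
vd[9] mask-off/ones -> 0xffff
vd[10] add(0x54,0xc9) -> 0x11d
vd[11] tail/keep -> 0x3c
vd[12] tail/keep -> 0x7b
vd[13] tail/keep -> 0x7e
vd[14] tail/keep -> 0x21
vd[15] tail/keep -> 0x23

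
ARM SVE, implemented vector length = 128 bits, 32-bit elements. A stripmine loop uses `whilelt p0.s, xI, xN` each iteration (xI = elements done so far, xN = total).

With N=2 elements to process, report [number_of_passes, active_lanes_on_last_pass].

128-bit reg / 32-bit elem → 4 lanes
iterations = ceil(2/4) = 1; final-pass vl = 2

[iterations, last_vl] = [1, 2]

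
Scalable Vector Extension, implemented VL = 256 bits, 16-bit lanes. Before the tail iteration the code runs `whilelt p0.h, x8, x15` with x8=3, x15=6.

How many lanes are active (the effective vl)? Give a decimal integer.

vl = 3

register lanes = 256/16 = 16
active while 3+j < 6, i.e. j ∈ [0,3) capped at 16 ⇒ 3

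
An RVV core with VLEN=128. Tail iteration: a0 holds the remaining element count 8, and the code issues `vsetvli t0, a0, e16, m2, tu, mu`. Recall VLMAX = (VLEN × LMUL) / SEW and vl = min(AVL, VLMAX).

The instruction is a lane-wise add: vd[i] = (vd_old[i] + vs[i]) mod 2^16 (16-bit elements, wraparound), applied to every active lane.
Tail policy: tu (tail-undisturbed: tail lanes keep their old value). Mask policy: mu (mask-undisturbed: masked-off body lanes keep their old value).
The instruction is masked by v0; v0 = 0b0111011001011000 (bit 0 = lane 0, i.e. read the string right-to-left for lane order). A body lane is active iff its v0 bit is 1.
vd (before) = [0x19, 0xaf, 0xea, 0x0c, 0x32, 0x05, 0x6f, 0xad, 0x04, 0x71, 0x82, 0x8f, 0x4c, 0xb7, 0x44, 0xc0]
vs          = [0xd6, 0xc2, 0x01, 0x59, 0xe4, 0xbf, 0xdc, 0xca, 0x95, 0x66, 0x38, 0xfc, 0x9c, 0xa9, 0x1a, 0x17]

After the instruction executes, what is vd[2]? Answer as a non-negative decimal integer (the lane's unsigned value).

VLMAX = VLEN×LMUL/SEW = 128×2/16 = 16
AVL=8 ≤ VLMAX=16, so vl = 8
[0] mask-off/keep = 0x19
[1] mask-off/keep = 0xaf
[2] mask-off/keep = 0xea
[3] add(0x0c,0x59) = 0x65
[4] add(0x32,0xe4) = 0x116
[5] mask-off/keep = 0x05
[6] add(0x6f,0xdc) = 0x14b
[7] mask-off/keep = 0xad
[8] tail/keep = 0x04
[9] tail/keep = 0x71
[10] tail/keep = 0x82
[11] tail/keep = 0x8f
[12] tail/keep = 0x4c
[13] tail/keep = 0xb7
[14] tail/keep = 0x44
[15] tail/keep = 0xc0

vd[2] = 234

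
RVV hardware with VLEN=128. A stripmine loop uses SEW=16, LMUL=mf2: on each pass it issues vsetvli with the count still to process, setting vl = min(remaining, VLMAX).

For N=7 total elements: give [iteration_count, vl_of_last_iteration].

VLMAX = (128 × 1/2) / 16 = 4 lanes
N=7: ⌈7/4⌉ = 2 iters; last vl = 7 − 1×4 = 3

[iterations, last_vl] = [2, 3]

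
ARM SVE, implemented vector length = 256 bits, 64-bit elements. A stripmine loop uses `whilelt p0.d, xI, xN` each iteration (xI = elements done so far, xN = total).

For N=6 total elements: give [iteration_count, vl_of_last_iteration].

256-bit reg / 64-bit elem → 4 lanes
N=6: ⌈6/4⌉ = 2 iters; last vl = 6 − 1×4 = 2

[iterations, last_vl] = [2, 2]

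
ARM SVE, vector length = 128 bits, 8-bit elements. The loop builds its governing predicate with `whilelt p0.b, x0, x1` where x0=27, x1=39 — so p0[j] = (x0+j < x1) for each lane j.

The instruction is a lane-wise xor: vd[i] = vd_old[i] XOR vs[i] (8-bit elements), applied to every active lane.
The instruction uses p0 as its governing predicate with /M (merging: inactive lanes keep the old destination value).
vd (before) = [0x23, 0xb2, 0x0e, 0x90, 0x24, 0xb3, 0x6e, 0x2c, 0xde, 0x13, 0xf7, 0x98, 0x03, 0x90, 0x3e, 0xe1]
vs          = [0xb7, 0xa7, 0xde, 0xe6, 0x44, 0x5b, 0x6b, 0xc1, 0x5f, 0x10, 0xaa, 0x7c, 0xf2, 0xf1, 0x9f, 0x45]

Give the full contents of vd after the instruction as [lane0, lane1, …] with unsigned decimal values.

register lanes = 128/8 = 16
active while 27+j < 39, i.e. j ∈ [0,12) capped at 16 ⇒ 12
vd[0] xor(0x23,0xb7) -> 0x94
vd[1] xor(0xb2,0xa7) -> 0x15
vd[2] xor(0x0e,0xde) -> 0xd0
vd[3] xor(0x90,0xe6) -> 0x76
vd[4] xor(0x24,0x44) -> 0x60
vd[5] xor(0xb3,0x5b) -> 0xe8
vd[6] xor(0x6e,0x6b) -> 0x05
vd[7] xor(0x2c,0xc1) -> 0xed
vd[8] xor(0xde,0x5f) -> 0x81
vd[9] xor(0x13,0x10) -> 0x03
vd[10] xor(0xf7,0xaa) -> 0x5d
vd[11] xor(0x98,0x7c) -> 0xe4
vd[12] tail/keep -> 0x03
vd[13] tail/keep -> 0x90
vd[14] tail/keep -> 0x3e
vd[15] tail/keep -> 0xe1

vd = [148, 21, 208, 118, 96, 232, 5, 237, 129, 3, 93, 228, 3, 144, 62, 225]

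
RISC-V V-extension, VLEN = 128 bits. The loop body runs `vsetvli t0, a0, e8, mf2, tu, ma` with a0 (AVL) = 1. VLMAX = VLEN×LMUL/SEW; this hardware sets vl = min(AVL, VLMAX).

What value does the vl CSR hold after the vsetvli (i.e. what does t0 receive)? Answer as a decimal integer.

VLMAX = (128 × 1/2) / 8 = 8 lanes
vl ← min(1, 8) = 1

vl = 1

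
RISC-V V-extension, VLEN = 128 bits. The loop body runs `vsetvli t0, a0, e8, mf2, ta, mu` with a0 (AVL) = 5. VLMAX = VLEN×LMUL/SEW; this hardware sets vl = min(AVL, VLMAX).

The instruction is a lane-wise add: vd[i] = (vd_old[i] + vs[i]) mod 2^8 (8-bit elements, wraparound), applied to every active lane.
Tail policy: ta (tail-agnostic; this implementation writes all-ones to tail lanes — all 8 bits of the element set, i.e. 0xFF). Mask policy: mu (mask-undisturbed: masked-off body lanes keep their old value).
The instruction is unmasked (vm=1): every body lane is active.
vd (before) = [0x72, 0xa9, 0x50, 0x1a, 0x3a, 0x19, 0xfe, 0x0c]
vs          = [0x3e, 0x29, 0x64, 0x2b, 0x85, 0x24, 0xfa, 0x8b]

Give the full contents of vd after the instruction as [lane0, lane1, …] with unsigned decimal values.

VLMAX = (128 × 1/2) / 8 = 8 lanes
vl = min(AVL, VLMAX) = min(5, 8) = 5
[0] add(0x72,0x3e) = 0xb0
[1] add(0xa9,0x29) = 0xd2
[2] add(0x50,0x64) = 0xb4
[3] add(0x1a,0x2b) = 0x45
[4] add(0x3a,0x85) = 0xbf
[5] tail/ones = 0xff
[6] tail/ones = 0xff
[7] tail/ones = 0xff

vd = [176, 210, 180, 69, 191, 255, 255, 255]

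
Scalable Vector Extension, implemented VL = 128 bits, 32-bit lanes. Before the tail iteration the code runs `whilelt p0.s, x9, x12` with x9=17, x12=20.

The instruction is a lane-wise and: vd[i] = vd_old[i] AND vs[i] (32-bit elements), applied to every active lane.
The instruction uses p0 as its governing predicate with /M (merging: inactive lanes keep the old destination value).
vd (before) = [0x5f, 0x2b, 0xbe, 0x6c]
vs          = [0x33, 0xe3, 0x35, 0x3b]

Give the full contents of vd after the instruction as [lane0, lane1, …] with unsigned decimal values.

vd = [19, 35, 52, 108]

lane count: 128 div 32 = 4
p0[j] = (17+j < 20); true for j=0..2 → 3 lanes set
vd[0] and(0x5f,0x33) -> 0x13
vd[1] and(0x2b,0xe3) -> 0x23
vd[2] and(0xbe,0x35) -> 0x34
vd[3] tail/keep -> 0x6c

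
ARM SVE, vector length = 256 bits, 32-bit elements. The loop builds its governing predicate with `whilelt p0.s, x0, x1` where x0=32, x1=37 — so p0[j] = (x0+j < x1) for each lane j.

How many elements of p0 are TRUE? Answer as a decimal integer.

256-bit reg / 32-bit elem → 8 lanes
active while 32+j < 37, i.e. j ∈ [0,5) capped at 8 ⇒ 5

vl = 5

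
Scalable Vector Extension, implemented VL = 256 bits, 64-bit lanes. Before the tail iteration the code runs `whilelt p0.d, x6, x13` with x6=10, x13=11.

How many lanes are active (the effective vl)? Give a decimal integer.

vl = 1

lane count: 256 div 64 = 4
p0[j] = (10+j < 11); true for j=0..0 → 1 lanes set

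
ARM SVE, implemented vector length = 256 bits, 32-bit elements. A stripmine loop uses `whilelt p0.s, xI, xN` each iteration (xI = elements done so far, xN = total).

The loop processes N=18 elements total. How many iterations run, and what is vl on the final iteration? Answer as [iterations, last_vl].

register lanes = 256/32 = 8
18 elements at 8/iter → 3 passes, remainder 2 on the last

[iterations, last_vl] = [3, 2]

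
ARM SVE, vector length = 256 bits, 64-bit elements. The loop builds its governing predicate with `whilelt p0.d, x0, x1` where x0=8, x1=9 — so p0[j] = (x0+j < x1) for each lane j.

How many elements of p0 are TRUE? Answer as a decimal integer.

256-bit reg / 64-bit elem → 4 lanes
whilelt: lane j active iff 8+j < 9 → j < 1 → 1 active

vl = 1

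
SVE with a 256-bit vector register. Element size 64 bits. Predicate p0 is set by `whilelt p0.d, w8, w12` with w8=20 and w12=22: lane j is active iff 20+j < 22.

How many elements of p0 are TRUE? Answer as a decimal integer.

register lanes = 256/64 = 4
whilelt: lane j active iff 20+j < 22 → j < 2 → 2 active

vl = 2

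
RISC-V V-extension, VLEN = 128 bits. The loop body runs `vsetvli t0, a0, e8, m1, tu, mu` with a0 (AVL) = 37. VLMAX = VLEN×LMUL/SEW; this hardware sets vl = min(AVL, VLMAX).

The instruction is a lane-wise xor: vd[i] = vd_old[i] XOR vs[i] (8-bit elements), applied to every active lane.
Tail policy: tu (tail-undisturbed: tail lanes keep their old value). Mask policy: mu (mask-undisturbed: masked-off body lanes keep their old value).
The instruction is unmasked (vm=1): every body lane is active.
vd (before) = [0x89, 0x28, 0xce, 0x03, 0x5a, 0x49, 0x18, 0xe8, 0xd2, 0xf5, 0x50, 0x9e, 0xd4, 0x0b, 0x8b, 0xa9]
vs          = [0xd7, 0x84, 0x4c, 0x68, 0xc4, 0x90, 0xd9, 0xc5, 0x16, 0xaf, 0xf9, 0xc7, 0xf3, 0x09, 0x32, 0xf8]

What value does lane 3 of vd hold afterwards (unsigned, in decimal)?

VLMAX = VLEN×LMUL/SEW = 128×1/8 = 16
AVL=37 > VLMAX=16, so vl = 16
vd[0] xor(0x89,0xd7) -> 0x5e
vd[1] xor(0x28,0x84) -> 0xac
vd[2] xor(0xce,0x4c) -> 0x82
vd[3] xor(0x03,0x68) -> 0x6b
vd[4] xor(0x5a,0xc4) -> 0x9e
vd[5] xor(0x49,0x90) -> 0xd9
vd[6] xor(0x18,0xd9) -> 0xc1
vd[7] xor(0xe8,0xc5) -> 0x2d
vd[8] xor(0xd2,0x16) -> 0xc4
vd[9] xor(0xf5,0xaf) -> 0x5a
vd[10] xor(0x50,0xf9) -> 0xa9
vd[11] xor(0x9e,0xc7) -> 0x59
vd[12] xor(0xd4,0xf3) -> 0x27
vd[13] xor(0x0b,0x09) -> 0x02
vd[14] xor(0x8b,0x32) -> 0xb9
vd[15] xor(0xa9,0xf8) -> 0x51

vd[3] = 107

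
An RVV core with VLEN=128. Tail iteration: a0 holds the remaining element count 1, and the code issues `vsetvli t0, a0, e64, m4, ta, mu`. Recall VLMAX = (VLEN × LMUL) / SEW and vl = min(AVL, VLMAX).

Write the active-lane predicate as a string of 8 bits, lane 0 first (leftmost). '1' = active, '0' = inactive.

predicate = 10000000

VLMAX = (128 × 4) / 64 = 8 lanes
vl ← min(1, 8) = 1
bits (lane 0 leftmost): 10000000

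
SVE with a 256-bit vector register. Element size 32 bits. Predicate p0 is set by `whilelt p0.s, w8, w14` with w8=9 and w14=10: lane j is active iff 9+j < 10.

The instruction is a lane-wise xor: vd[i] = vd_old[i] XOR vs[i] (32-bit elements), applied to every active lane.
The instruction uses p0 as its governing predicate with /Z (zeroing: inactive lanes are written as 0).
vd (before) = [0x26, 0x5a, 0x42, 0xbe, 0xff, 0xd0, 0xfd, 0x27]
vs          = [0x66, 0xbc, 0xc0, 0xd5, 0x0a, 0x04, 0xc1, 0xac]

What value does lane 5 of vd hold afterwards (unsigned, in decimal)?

vd[5] = 0

register lanes = 256/32 = 8
p0[j] = (9+j < 10); true for j=0..0 → 1 lanes set
[0] xor(0x26,0x66) = 0x40
[1] tail/zero = 0x00
[2] tail/zero = 0x00
[3] tail/zero = 0x00
[4] tail/zero = 0x00
[5] tail/zero = 0x00
[6] tail/zero = 0x00
[7] tail/zero = 0x00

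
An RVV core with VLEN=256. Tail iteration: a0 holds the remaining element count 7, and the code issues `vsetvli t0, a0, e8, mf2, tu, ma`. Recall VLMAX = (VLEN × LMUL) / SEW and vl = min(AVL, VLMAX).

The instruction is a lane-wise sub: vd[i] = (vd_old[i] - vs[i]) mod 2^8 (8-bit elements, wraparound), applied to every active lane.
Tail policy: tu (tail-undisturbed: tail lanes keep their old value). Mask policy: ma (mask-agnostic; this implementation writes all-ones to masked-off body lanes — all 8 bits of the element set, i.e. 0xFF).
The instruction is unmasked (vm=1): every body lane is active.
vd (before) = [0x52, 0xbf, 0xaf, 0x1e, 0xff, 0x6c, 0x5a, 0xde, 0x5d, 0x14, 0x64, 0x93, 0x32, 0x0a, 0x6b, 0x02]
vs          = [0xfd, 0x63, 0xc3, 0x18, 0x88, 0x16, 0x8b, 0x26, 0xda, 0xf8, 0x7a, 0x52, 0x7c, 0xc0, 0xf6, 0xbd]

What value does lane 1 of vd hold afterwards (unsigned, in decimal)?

VLMAX = VLEN×LMUL/SEW = 256×1/2/8 = 16
AVL=7 ≤ VLMAX=16, so vl = 7
[0] sub(0x52,0xfd) = 0x55
[1] sub(0xbf,0x63) = 0x5c
[2] sub(0xaf,0xc3) = 0xec
[3] sub(0x1e,0x18) = 0x06
[4] sub(0xff,0x88) = 0x77
[5] sub(0x6c,0x16) = 0x56
[6] sub(0x5a,0x8b) = 0xcf
[7] tail/keep = 0xde
[8] tail/keep = 0x5d
[9] tail/keep = 0x14
[10] tail/keep = 0x64
[11] tail/keep = 0x93
[12] tail/keep = 0x32
[13] tail/keep = 0x0a
[14] tail/keep = 0x6b
[15] tail/keep = 0x02

vd[1] = 92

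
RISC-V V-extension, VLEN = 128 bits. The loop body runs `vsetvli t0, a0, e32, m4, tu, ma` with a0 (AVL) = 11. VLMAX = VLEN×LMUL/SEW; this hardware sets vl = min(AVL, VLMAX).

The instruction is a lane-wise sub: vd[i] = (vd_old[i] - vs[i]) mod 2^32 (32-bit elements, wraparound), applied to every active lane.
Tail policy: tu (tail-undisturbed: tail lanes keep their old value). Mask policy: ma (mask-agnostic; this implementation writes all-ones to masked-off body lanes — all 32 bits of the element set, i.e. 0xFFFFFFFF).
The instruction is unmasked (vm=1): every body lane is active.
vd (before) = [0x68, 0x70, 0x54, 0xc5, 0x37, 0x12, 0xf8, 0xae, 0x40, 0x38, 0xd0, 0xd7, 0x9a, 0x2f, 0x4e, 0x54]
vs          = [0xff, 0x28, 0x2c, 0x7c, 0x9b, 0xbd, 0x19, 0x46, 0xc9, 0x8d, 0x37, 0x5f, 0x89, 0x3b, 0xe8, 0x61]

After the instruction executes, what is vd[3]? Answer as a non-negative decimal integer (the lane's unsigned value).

VLMAX = VLEN×LMUL/SEW = 128×4/32 = 16
AVL=11 ≤ VLMAX=16, so vl = 11
lane  0: sub(0x68,0xff) ⇒ 0xffffff69
lane  1: sub(0x70,0x28) ⇒ 0x48
lane  2: sub(0x54,0x2c) ⇒ 0x28
lane  3: sub(0xc5,0x7c) ⇒ 0x49
lane  4: sub(0x37,0x9b) ⇒ 0xffffff9c
lane  5: sub(0x12,0xbd) ⇒ 0xffffff55
lane  6: sub(0xf8,0x19) ⇒ 0xdf
lane  7: sub(0xae,0x46) ⇒ 0x68
lane  8: sub(0x40,0xc9) ⇒ 0xffffff77
lane  9: sub(0x38,0x8d) ⇒ 0xffffffab
lane 10: sub(0xd0,0x37) ⇒ 0x99
lane 11: tail/keep ⇒ 0xd7
lane 12: tail/keep ⇒ 0x9a
lane 13: tail/keep ⇒ 0x2f
lane 14: tail/keep ⇒ 0x4e
lane 15: tail/keep ⇒ 0x54

vd[3] = 73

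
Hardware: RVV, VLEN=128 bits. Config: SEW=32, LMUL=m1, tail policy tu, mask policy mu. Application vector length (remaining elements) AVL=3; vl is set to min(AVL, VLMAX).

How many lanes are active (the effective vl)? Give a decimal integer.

lanes per group: 128·1/32 = 4
vl = min(AVL, VLMAX) = min(3, 4) = 3

vl = 3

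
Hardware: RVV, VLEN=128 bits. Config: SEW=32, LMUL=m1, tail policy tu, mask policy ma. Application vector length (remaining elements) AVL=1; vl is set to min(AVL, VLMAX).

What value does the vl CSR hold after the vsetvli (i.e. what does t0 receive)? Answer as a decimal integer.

vl = 1

VLMAX = (128 × 1) / 32 = 4 lanes
vl = min(AVL, VLMAX) = min(1, 4) = 1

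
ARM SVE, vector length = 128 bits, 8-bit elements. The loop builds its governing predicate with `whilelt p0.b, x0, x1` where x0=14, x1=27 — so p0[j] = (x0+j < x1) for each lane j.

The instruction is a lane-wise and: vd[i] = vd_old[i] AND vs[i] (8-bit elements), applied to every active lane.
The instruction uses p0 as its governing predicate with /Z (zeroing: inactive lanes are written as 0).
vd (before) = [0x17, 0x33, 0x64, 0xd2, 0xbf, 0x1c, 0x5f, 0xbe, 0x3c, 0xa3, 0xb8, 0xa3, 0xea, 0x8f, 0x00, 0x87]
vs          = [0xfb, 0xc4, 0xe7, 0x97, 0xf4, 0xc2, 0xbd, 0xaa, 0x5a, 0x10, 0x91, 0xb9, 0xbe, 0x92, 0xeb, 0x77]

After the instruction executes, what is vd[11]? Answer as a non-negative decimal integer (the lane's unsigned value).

register lanes = 128/8 = 16
p0[j] = (14+j < 27); true for j=0..12 → 13 lanes set
  i=0: and(0x17,0xfb) → 19
  i=1: and(0x33,0xc4) → 0
  i=2: and(0x64,0xe7) → 100
  i=3: and(0xd2,0x97) → 146
  i=4: and(0xbf,0xf4) → 180
  i=5: and(0x1c,0xc2) → 0
  i=6: and(0x5f,0xbd) → 29
  i=7: and(0xbe,0xaa) → 170
  i=8: and(0x3c,0x5a) → 24
  i=9: and(0xa3,0x10) → 0
  i=10: and(0xb8,0x91) → 144
  i=11: and(0xa3,0xb9) → 161
  i=12: and(0xea,0xbe) → 170
  i=13: tail/zero → 0
  i=14: tail/zero → 0
  i=15: tail/zero → 0

vd[11] = 161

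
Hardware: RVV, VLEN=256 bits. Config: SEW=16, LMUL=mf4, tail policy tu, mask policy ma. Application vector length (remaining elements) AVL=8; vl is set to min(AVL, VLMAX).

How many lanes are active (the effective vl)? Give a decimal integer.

vl = 4

lanes per group: 256·1/4/16 = 4
AVL=8 > VLMAX=4, so vl = 4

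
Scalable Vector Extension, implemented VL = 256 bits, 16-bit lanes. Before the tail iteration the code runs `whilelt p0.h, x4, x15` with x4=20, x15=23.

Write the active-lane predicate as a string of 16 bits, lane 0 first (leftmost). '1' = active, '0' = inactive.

lane count: 256 div 16 = 16
active while 20+j < 23, i.e. j ∈ [0,3) capped at 16 ⇒ 3
bits (lane 0 leftmost): 1110000000000000

predicate = 1110000000000000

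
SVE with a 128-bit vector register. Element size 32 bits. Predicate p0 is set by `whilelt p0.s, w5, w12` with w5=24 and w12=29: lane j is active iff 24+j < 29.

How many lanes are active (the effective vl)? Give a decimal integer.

vl = 4

128-bit reg / 32-bit elem → 4 lanes
active while 24+j < 29, i.e. j ∈ [0,5) capped at 4 ⇒ 4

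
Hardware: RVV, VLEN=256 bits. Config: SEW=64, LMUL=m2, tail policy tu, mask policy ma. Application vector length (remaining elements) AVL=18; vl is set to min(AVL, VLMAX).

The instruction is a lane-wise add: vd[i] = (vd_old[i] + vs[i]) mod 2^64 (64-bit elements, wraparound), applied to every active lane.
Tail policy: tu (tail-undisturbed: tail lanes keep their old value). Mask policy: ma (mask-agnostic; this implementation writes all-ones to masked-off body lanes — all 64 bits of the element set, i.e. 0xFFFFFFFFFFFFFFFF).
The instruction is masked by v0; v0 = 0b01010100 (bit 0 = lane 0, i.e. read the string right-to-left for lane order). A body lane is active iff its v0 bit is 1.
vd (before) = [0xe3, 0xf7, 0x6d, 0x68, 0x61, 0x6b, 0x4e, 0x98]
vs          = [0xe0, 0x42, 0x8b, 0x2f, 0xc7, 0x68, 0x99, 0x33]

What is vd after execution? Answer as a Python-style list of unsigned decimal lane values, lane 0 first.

VLMAX = VLEN×LMUL/SEW = 256×2/64 = 8
AVL=18 > VLMAX=8, so vl = 8
  i=0: mask-off/ones → 18446744073709551615
  i=1: mask-off/ones → 18446744073709551615
  i=2: add(0x6d,0x8b) → 248
  i=3: mask-off/ones → 18446744073709551615
  i=4: add(0x61,0xc7) → 296
  i=5: mask-off/ones → 18446744073709551615
  i=6: add(0x4e,0x99) → 231
  i=7: mask-off/ones → 18446744073709551615

vd = [18446744073709551615, 18446744073709551615, 248, 18446744073709551615, 296, 18446744073709551615, 231, 18446744073709551615]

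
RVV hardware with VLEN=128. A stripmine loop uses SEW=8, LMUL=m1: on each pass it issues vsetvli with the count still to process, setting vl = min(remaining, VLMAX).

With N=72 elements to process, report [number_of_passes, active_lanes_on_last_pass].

[iterations, last_vl] = [5, 8]

lanes per group: 128·1/8 = 16
N=72: ⌈72/16⌉ = 5 iters; last vl = 72 − 4×16 = 8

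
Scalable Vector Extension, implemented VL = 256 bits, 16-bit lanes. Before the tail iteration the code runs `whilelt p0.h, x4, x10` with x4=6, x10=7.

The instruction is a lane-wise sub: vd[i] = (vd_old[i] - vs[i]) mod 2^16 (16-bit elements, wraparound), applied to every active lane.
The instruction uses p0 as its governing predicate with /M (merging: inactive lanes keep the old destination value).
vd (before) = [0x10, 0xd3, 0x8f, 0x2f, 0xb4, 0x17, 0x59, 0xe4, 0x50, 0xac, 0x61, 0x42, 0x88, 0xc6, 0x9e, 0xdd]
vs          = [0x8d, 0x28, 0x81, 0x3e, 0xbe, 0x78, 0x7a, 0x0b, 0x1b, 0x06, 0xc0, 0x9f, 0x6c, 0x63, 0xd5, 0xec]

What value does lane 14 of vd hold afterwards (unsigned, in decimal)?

vd[14] = 158

256-bit reg / 16-bit elem → 16 lanes
active while 6+j < 7, i.e. j ∈ [0,1) capped at 16 ⇒ 1
vd[0] sub(0x10,0x8d) -> 0xff83
vd[1] tail/keep -> 0xd3
vd[2] tail/keep -> 0x8f
vd[3] tail/keep -> 0x2f
vd[4] tail/keep -> 0xb4
vd[5] tail/keep -> 0x17
vd[6] tail/keep -> 0x59
vd[7] tail/keep -> 0xe4
vd[8] tail/keep -> 0x50
vd[9] tail/keep -> 0xac
vd[10] tail/keep -> 0x61
vd[11] tail/keep -> 0x42
vd[12] tail/keep -> 0x88
vd[13] tail/keep -> 0xc6
vd[14] tail/keep -> 0x9e
vd[15] tail/keep -> 0xdd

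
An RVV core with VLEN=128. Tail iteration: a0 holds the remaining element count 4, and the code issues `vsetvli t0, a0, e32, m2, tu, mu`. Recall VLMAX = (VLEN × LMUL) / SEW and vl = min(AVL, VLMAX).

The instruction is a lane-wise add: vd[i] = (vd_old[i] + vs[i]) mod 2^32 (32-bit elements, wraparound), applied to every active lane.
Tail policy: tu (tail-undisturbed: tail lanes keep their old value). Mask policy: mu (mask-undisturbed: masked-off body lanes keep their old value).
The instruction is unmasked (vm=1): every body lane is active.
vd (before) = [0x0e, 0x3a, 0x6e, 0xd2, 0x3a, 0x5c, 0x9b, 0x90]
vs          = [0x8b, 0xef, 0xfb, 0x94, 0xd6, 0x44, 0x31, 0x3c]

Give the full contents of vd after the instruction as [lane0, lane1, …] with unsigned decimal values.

lanes per group: 128·2/32 = 8
vl ← min(4, 8) = 4
[0] add(0x0e,0x8b) = 0x99
[1] add(0x3a,0xef) = 0x129
[2] add(0x6e,0xfb) = 0x169
[3] add(0xd2,0x94) = 0x166
[4] tail/keep = 0x3a
[5] tail/keep = 0x5c
[6] tail/keep = 0x9b
[7] tail/keep = 0x90

vd = [153, 297, 361, 358, 58, 92, 155, 144]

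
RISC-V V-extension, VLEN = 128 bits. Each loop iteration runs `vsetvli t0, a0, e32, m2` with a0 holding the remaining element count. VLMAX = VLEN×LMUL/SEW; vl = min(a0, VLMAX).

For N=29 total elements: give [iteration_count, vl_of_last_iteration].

VLMAX = VLEN×LMUL/SEW = 128×2/32 = 8
iterations = ceil(29/8) = 4; final-pass vl = 5

[iterations, last_vl] = [4, 5]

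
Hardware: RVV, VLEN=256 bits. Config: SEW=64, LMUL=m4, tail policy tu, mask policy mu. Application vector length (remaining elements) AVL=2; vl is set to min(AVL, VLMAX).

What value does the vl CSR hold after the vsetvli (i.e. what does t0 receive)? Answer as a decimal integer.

VLMAX = (256 × 4) / 64 = 16 lanes
AVL=2 ≤ VLMAX=16, so vl = 2

vl = 2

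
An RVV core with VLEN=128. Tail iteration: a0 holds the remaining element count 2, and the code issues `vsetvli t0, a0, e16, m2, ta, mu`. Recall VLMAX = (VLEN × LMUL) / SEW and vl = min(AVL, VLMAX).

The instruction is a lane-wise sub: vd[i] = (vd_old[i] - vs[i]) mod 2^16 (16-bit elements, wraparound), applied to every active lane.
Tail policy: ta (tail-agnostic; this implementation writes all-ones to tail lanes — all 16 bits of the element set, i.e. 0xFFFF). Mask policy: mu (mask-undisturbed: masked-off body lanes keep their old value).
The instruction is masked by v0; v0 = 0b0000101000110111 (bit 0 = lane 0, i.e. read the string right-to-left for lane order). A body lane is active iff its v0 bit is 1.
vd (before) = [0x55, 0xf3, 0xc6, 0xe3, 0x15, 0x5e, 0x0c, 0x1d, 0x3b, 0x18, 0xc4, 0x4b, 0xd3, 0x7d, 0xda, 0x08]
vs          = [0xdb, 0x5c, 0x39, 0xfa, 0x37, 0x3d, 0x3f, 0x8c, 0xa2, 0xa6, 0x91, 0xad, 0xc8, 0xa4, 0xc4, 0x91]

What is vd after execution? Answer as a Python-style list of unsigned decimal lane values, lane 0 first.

VLMAX = (128 × 2) / 16 = 16 lanes
vl ← min(2, 16) = 2
[0] sub(0x55,0xdb) = 0xff7a
[1] sub(0xf3,0x5c) = 0x97
[2] tail/ones = 0xffff
[3] tail/ones = 0xffff
[4] tail/ones = 0xffff
[5] tail/ones = 0xffff
[6] tail/ones = 0xffff
[7] tail/ones = 0xffff
[8] tail/ones = 0xffff
[9] tail/ones = 0xffff
[10] tail/ones = 0xffff
[11] tail/ones = 0xffff
[12] tail/ones = 0xffff
[13] tail/ones = 0xffff
[14] tail/ones = 0xffff
[15] tail/ones = 0xffff

vd = [65402, 151, 65535, 65535, 65535, 65535, 65535, 65535, 65535, 65535, 65535, 65535, 65535, 65535, 65535, 65535]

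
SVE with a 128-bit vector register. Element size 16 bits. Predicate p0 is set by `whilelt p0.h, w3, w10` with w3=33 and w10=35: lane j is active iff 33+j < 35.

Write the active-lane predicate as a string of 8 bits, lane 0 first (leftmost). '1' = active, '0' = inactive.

predicate = 11000000

lane count: 128 div 16 = 8
whilelt: lane j active iff 33+j < 35 → j < 2 → 2 active
bits (lane 0 leftmost): 11000000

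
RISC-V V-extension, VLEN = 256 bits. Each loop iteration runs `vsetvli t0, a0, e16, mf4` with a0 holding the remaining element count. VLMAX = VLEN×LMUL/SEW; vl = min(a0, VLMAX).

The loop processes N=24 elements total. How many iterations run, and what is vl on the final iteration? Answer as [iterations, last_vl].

[iterations, last_vl] = [6, 4]

lanes per group: 256·1/4/16 = 4
N=24: ⌈24/4⌉ = 6 iters; last vl = 24 − 5×4 = 4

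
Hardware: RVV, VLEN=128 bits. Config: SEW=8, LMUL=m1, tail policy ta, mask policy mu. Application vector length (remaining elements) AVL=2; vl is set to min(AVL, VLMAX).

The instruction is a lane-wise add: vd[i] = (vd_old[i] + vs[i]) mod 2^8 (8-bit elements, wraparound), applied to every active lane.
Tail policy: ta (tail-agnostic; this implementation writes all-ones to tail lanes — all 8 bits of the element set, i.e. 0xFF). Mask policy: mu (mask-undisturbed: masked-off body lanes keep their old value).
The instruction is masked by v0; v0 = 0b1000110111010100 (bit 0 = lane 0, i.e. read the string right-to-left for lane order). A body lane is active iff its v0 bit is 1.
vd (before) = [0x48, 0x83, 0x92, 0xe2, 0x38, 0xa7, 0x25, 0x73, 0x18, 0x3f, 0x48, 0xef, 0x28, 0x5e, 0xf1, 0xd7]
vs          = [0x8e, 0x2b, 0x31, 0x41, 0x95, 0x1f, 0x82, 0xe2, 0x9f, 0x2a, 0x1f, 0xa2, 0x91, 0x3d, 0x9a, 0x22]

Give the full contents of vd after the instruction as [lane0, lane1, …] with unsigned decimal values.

VLMAX = VLEN×LMUL/SEW = 128×1/8 = 16
vl ← min(2, 16) = 2
[0] mask-off/keep = 0x48
[1] mask-off/keep = 0x83
[2] tail/ones = 0xff
[3] tail/ones = 0xff
[4] tail/ones = 0xff
[5] tail/ones = 0xff
[6] tail/ones = 0xff
[7] tail/ones = 0xff
[8] tail/ones = 0xff
[9] tail/ones = 0xff
[10] tail/ones = 0xff
[11] tail/ones = 0xff
[12] tail/ones = 0xff
[13] tail/ones = 0xff
[14] tail/ones = 0xff
[15] tail/ones = 0xff

vd = [72, 131, 255, 255, 255, 255, 255, 255, 255, 255, 255, 255, 255, 255, 255, 255]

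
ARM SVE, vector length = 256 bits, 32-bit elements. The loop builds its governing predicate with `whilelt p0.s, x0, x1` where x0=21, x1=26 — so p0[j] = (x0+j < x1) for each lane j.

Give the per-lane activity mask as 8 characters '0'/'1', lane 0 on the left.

256-bit reg / 32-bit elem → 8 lanes
whilelt: lane j active iff 21+j < 26 → j < 5 → 5 active
bits (lane 0 leftmost): 11111000

predicate = 11111000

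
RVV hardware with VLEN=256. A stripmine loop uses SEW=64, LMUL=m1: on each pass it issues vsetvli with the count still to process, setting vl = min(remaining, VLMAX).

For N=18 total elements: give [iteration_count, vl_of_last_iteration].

[iterations, last_vl] = [5, 2]

VLMAX = (256 × 1) / 64 = 4 lanes
N=18: ⌈18/4⌉ = 5 iters; last vl = 18 − 4×4 = 2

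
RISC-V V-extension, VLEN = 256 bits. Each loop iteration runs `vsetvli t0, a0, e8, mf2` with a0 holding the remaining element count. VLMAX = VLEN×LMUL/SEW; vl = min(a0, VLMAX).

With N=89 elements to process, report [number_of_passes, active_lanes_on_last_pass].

VLMAX = (256 × 1/2) / 8 = 16 lanes
89 elements at 16/iter → 6 passes, remainder 9 on the last

[iterations, last_vl] = [6, 9]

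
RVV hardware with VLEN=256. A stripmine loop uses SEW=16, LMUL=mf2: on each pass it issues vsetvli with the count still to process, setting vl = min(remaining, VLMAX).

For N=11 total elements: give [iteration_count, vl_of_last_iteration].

[iterations, last_vl] = [2, 3]

VLMAX = VLEN×LMUL/SEW = 256×1/2/16 = 8
N=11: ⌈11/8⌉ = 2 iters; last vl = 11 − 1×8 = 3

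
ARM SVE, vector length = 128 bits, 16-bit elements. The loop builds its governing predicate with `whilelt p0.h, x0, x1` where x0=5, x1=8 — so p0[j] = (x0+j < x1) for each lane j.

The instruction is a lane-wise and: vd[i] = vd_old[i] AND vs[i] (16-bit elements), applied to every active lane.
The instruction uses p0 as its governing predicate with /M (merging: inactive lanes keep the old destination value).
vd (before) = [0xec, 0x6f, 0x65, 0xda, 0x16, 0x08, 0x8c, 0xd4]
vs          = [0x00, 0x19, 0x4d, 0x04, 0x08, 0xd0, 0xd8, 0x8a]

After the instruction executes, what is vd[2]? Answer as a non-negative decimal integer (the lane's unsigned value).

lane count: 128 div 16 = 8
p0[j] = (5+j < 8); true for j=0..2 → 3 lanes set
  i=0: and(0xec,0x00) → 0
  i=1: and(0x6f,0x19) → 9
  i=2: and(0x65,0x4d) → 69
  i=3: tail/keep → 218
  i=4: tail/keep → 22
  i=5: tail/keep → 8
  i=6: tail/keep → 140
  i=7: tail/keep → 212

vd[2] = 69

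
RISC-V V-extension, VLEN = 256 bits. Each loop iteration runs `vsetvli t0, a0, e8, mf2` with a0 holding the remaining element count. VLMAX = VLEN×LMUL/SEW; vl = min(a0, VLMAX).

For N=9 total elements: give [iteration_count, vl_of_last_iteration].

[iterations, last_vl] = [1, 9]

VLMAX = (256 × 1/2) / 8 = 16 lanes
9 elements at 16/iter → 1 passes, remainder 9 on the last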